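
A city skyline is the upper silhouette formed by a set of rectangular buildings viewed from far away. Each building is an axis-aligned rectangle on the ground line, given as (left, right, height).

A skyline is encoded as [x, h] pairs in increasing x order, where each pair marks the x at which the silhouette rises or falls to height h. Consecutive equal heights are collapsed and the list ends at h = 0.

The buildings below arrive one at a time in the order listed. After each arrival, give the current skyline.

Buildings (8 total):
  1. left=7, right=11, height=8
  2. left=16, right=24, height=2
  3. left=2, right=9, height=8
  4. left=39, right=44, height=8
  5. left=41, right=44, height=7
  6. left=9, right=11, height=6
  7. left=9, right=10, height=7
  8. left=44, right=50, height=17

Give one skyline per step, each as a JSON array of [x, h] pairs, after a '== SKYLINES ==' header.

== SKYLINES ==
[[7,8],[11,0]]
[[7,8],[11,0],[16,2],[24,0]]
[[2,8],[11,0],[16,2],[24,0]]
[[2,8],[11,0],[16,2],[24,0],[39,8],[44,0]]
[[2,8],[11,0],[16,2],[24,0],[39,8],[44,0]]
[[2,8],[11,0],[16,2],[24,0],[39,8],[44,0]]
[[2,8],[11,0],[16,2],[24,0],[39,8],[44,0]]
[[2,8],[11,0],[16,2],[24,0],[39,8],[44,17],[50,0]]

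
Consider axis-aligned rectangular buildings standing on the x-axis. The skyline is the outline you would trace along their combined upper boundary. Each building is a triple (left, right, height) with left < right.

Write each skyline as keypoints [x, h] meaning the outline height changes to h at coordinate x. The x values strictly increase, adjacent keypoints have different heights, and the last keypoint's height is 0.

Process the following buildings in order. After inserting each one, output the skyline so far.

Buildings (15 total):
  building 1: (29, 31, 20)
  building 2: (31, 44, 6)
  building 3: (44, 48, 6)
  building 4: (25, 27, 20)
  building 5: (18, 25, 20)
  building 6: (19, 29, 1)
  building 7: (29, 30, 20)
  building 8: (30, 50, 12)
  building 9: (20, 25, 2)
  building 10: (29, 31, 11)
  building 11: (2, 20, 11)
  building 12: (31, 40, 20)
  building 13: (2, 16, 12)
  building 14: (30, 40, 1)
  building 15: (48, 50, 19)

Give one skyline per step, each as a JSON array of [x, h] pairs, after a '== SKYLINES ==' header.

== SKYLINES ==
[[29,20],[31,0]]
[[29,20],[31,6],[44,0]]
[[29,20],[31,6],[48,0]]
[[25,20],[27,0],[29,20],[31,6],[48,0]]
[[18,20],[27,0],[29,20],[31,6],[48,0]]
[[18,20],[27,1],[29,20],[31,6],[48,0]]
[[18,20],[27,1],[29,20],[31,6],[48,0]]
[[18,20],[27,1],[29,20],[31,12],[50,0]]
[[18,20],[27,1],[29,20],[31,12],[50,0]]
[[18,20],[27,1],[29,20],[31,12],[50,0]]
[[2,11],[18,20],[27,1],[29,20],[31,12],[50,0]]
[[2,11],[18,20],[27,1],[29,20],[40,12],[50,0]]
[[2,12],[16,11],[18,20],[27,1],[29,20],[40,12],[50,0]]
[[2,12],[16,11],[18,20],[27,1],[29,20],[40,12],[50,0]]
[[2,12],[16,11],[18,20],[27,1],[29,20],[40,12],[48,19],[50,0]]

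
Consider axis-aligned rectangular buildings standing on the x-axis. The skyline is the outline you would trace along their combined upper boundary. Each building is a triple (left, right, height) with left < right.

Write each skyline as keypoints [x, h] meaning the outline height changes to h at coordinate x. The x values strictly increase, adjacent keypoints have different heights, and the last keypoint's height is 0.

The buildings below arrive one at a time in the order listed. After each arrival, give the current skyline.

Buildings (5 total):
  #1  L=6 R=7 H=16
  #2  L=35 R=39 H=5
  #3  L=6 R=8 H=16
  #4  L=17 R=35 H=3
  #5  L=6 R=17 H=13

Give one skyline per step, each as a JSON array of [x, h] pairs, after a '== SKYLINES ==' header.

== SKYLINES ==
[[6,16],[7,0]]
[[6,16],[7,0],[35,5],[39,0]]
[[6,16],[8,0],[35,5],[39,0]]
[[6,16],[8,0],[17,3],[35,5],[39,0]]
[[6,16],[8,13],[17,3],[35,5],[39,0]]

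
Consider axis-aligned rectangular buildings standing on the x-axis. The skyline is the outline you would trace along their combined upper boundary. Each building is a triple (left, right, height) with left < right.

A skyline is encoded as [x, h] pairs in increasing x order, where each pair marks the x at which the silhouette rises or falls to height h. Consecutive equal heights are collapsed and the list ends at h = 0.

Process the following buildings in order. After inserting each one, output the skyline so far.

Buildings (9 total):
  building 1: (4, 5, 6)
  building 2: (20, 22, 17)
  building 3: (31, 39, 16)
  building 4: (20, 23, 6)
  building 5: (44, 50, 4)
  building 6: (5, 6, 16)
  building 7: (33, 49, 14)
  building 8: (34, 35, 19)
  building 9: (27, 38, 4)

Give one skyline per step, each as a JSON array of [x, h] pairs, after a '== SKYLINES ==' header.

== SKYLINES ==
[[4,6],[5,0]]
[[4,6],[5,0],[20,17],[22,0]]
[[4,6],[5,0],[20,17],[22,0],[31,16],[39,0]]
[[4,6],[5,0],[20,17],[22,6],[23,0],[31,16],[39,0]]
[[4,6],[5,0],[20,17],[22,6],[23,0],[31,16],[39,0],[44,4],[50,0]]
[[4,6],[5,16],[6,0],[20,17],[22,6],[23,0],[31,16],[39,0],[44,4],[50,0]]
[[4,6],[5,16],[6,0],[20,17],[22,6],[23,0],[31,16],[39,14],[49,4],[50,0]]
[[4,6],[5,16],[6,0],[20,17],[22,6],[23,0],[31,16],[34,19],[35,16],[39,14],[49,4],[50,0]]
[[4,6],[5,16],[6,0],[20,17],[22,6],[23,0],[27,4],[31,16],[34,19],[35,16],[39,14],[49,4],[50,0]]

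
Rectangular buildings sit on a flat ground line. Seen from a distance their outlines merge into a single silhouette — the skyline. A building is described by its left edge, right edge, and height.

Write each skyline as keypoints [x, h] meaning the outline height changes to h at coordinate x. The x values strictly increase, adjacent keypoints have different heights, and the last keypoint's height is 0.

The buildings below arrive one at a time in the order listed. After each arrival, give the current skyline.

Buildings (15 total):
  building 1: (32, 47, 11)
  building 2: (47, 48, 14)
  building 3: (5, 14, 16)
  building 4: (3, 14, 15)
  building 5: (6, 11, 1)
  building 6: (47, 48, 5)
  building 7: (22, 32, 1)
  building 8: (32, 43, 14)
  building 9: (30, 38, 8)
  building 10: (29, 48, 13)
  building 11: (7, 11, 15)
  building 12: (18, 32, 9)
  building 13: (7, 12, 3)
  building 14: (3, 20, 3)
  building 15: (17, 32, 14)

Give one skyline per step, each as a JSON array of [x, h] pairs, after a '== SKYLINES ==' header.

== SKYLINES ==
[[32,11],[47,0]]
[[32,11],[47,14],[48,0]]
[[5,16],[14,0],[32,11],[47,14],[48,0]]
[[3,15],[5,16],[14,0],[32,11],[47,14],[48,0]]
[[3,15],[5,16],[14,0],[32,11],[47,14],[48,0]]
[[3,15],[5,16],[14,0],[32,11],[47,14],[48,0]]
[[3,15],[5,16],[14,0],[22,1],[32,11],[47,14],[48,0]]
[[3,15],[5,16],[14,0],[22,1],[32,14],[43,11],[47,14],[48,0]]
[[3,15],[5,16],[14,0],[22,1],[30,8],[32,14],[43,11],[47,14],[48,0]]
[[3,15],[5,16],[14,0],[22,1],[29,13],[32,14],[43,13],[47,14],[48,0]]
[[3,15],[5,16],[14,0],[22,1],[29,13],[32,14],[43,13],[47,14],[48,0]]
[[3,15],[5,16],[14,0],[18,9],[29,13],[32,14],[43,13],[47,14],[48,0]]
[[3,15],[5,16],[14,0],[18,9],[29,13],[32,14],[43,13],[47,14],[48,0]]
[[3,15],[5,16],[14,3],[18,9],[29,13],[32,14],[43,13],[47,14],[48,0]]
[[3,15],[5,16],[14,3],[17,14],[43,13],[47,14],[48,0]]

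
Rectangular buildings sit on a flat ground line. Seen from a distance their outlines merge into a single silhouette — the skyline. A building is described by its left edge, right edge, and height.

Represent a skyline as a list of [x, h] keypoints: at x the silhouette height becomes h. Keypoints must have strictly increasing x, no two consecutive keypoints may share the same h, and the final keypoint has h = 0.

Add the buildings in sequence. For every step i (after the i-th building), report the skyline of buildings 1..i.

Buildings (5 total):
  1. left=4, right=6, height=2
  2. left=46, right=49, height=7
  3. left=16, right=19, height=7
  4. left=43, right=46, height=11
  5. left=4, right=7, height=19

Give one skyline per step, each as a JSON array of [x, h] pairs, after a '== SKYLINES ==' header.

== SKYLINES ==
[[4,2],[6,0]]
[[4,2],[6,0],[46,7],[49,0]]
[[4,2],[6,0],[16,7],[19,0],[46,7],[49,0]]
[[4,2],[6,0],[16,7],[19,0],[43,11],[46,7],[49,0]]
[[4,19],[7,0],[16,7],[19,0],[43,11],[46,7],[49,0]]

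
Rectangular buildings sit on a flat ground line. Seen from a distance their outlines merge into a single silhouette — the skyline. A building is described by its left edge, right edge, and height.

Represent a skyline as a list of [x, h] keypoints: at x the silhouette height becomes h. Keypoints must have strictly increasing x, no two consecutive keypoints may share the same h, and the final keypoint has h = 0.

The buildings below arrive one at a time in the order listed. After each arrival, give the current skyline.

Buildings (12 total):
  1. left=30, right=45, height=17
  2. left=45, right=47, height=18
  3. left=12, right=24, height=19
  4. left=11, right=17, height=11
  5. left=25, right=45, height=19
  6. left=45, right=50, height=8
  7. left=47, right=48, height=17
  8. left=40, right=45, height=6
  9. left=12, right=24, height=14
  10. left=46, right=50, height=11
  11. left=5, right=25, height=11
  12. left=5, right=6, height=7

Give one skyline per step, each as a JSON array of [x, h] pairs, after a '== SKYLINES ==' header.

== SKYLINES ==
[[30,17],[45,0]]
[[30,17],[45,18],[47,0]]
[[12,19],[24,0],[30,17],[45,18],[47,0]]
[[11,11],[12,19],[24,0],[30,17],[45,18],[47,0]]
[[11,11],[12,19],[24,0],[25,19],[45,18],[47,0]]
[[11,11],[12,19],[24,0],[25,19],[45,18],[47,8],[50,0]]
[[11,11],[12,19],[24,0],[25,19],[45,18],[47,17],[48,8],[50,0]]
[[11,11],[12,19],[24,0],[25,19],[45,18],[47,17],[48,8],[50,0]]
[[11,11],[12,19],[24,0],[25,19],[45,18],[47,17],[48,8],[50,0]]
[[11,11],[12,19],[24,0],[25,19],[45,18],[47,17],[48,11],[50,0]]
[[5,11],[12,19],[24,11],[25,19],[45,18],[47,17],[48,11],[50,0]]
[[5,11],[12,19],[24,11],[25,19],[45,18],[47,17],[48,11],[50,0]]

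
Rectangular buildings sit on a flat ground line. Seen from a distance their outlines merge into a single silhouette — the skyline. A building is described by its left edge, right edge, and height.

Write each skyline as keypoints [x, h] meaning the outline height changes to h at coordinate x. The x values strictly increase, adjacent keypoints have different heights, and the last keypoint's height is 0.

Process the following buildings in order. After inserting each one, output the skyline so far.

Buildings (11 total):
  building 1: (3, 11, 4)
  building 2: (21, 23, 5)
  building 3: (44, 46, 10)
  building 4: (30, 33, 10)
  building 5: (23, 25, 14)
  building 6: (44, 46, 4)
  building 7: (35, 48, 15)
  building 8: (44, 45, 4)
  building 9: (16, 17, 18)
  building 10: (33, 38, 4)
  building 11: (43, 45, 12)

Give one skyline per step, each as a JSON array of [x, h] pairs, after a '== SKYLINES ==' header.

== SKYLINES ==
[[3,4],[11,0]]
[[3,4],[11,0],[21,5],[23,0]]
[[3,4],[11,0],[21,5],[23,0],[44,10],[46,0]]
[[3,4],[11,0],[21,5],[23,0],[30,10],[33,0],[44,10],[46,0]]
[[3,4],[11,0],[21,5],[23,14],[25,0],[30,10],[33,0],[44,10],[46,0]]
[[3,4],[11,0],[21,5],[23,14],[25,0],[30,10],[33,0],[44,10],[46,0]]
[[3,4],[11,0],[21,5],[23,14],[25,0],[30,10],[33,0],[35,15],[48,0]]
[[3,4],[11,0],[21,5],[23,14],[25,0],[30,10],[33,0],[35,15],[48,0]]
[[3,4],[11,0],[16,18],[17,0],[21,5],[23,14],[25,0],[30,10],[33,0],[35,15],[48,0]]
[[3,4],[11,0],[16,18],[17,0],[21,5],[23,14],[25,0],[30,10],[33,4],[35,15],[48,0]]
[[3,4],[11,0],[16,18],[17,0],[21,5],[23,14],[25,0],[30,10],[33,4],[35,15],[48,0]]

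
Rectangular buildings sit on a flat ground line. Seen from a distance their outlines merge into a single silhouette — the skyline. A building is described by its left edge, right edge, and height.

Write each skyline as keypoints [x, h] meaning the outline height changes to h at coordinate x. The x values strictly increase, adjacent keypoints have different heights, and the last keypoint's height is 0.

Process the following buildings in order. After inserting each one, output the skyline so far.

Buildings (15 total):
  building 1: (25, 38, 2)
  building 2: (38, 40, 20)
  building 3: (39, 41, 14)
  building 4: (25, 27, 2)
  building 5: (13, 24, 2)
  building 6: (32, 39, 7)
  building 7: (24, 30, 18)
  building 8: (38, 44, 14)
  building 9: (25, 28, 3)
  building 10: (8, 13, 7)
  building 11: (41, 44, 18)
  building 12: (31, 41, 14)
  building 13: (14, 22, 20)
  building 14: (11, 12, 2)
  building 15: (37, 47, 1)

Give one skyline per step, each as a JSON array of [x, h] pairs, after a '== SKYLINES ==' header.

== SKYLINES ==
[[25,2],[38,0]]
[[25,2],[38,20],[40,0]]
[[25,2],[38,20],[40,14],[41,0]]
[[25,2],[38,20],[40,14],[41,0]]
[[13,2],[24,0],[25,2],[38,20],[40,14],[41,0]]
[[13,2],[24,0],[25,2],[32,7],[38,20],[40,14],[41,0]]
[[13,2],[24,18],[30,2],[32,7],[38,20],[40,14],[41,0]]
[[13,2],[24,18],[30,2],[32,7],[38,20],[40,14],[44,0]]
[[13,2],[24,18],[30,2],[32,7],[38,20],[40,14],[44,0]]
[[8,7],[13,2],[24,18],[30,2],[32,7],[38,20],[40,14],[44,0]]
[[8,7],[13,2],[24,18],[30,2],[32,7],[38,20],[40,14],[41,18],[44,0]]
[[8,7],[13,2],[24,18],[30,2],[31,14],[38,20],[40,14],[41,18],[44,0]]
[[8,7],[13,2],[14,20],[22,2],[24,18],[30,2],[31,14],[38,20],[40,14],[41,18],[44,0]]
[[8,7],[13,2],[14,20],[22,2],[24,18],[30,2],[31,14],[38,20],[40,14],[41,18],[44,0]]
[[8,7],[13,2],[14,20],[22,2],[24,18],[30,2],[31,14],[38,20],[40,14],[41,18],[44,1],[47,0]]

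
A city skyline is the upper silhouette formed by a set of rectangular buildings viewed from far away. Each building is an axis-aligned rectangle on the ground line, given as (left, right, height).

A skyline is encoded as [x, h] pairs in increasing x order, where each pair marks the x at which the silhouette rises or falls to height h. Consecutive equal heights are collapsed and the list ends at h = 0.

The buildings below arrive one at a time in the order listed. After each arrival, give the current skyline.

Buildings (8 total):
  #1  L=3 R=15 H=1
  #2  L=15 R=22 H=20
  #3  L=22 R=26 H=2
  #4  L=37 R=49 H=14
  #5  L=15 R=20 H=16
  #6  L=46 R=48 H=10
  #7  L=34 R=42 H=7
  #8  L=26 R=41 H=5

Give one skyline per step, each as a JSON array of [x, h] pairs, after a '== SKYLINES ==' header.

== SKYLINES ==
[[3,1],[15,0]]
[[3,1],[15,20],[22,0]]
[[3,1],[15,20],[22,2],[26,0]]
[[3,1],[15,20],[22,2],[26,0],[37,14],[49,0]]
[[3,1],[15,20],[22,2],[26,0],[37,14],[49,0]]
[[3,1],[15,20],[22,2],[26,0],[37,14],[49,0]]
[[3,1],[15,20],[22,2],[26,0],[34,7],[37,14],[49,0]]
[[3,1],[15,20],[22,2],[26,5],[34,7],[37,14],[49,0]]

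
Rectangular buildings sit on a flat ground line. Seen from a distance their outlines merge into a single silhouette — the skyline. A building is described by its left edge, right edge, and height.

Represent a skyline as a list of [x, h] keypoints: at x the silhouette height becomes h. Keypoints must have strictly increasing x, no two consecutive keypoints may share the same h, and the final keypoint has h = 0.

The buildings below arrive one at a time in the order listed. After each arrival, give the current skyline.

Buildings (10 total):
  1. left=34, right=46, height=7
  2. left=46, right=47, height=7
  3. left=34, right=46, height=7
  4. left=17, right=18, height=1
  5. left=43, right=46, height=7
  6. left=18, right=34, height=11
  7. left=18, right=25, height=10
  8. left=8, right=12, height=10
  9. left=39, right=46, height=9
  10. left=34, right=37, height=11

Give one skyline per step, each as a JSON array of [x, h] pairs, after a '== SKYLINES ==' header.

== SKYLINES ==
[[34,7],[46,0]]
[[34,7],[47,0]]
[[34,7],[47,0]]
[[17,1],[18,0],[34,7],[47,0]]
[[17,1],[18,0],[34,7],[47,0]]
[[17,1],[18,11],[34,7],[47,0]]
[[17,1],[18,11],[34,7],[47,0]]
[[8,10],[12,0],[17,1],[18,11],[34,7],[47,0]]
[[8,10],[12,0],[17,1],[18,11],[34,7],[39,9],[46,7],[47,0]]
[[8,10],[12,0],[17,1],[18,11],[37,7],[39,9],[46,7],[47,0]]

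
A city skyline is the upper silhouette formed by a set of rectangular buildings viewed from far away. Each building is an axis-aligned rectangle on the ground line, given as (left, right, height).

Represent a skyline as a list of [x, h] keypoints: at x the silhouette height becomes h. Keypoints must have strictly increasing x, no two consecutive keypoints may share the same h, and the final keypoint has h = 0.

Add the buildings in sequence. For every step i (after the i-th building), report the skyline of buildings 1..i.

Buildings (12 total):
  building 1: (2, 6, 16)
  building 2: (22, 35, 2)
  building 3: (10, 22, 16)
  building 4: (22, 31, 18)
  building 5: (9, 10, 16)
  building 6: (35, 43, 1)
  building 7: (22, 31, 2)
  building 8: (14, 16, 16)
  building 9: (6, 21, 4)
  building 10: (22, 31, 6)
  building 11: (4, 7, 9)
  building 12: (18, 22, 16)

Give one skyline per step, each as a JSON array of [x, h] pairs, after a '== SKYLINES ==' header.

== SKYLINES ==
[[2,16],[6,0]]
[[2,16],[6,0],[22,2],[35,0]]
[[2,16],[6,0],[10,16],[22,2],[35,0]]
[[2,16],[6,0],[10,16],[22,18],[31,2],[35,0]]
[[2,16],[6,0],[9,16],[22,18],[31,2],[35,0]]
[[2,16],[6,0],[9,16],[22,18],[31,2],[35,1],[43,0]]
[[2,16],[6,0],[9,16],[22,18],[31,2],[35,1],[43,0]]
[[2,16],[6,0],[9,16],[22,18],[31,2],[35,1],[43,0]]
[[2,16],[6,4],[9,16],[22,18],[31,2],[35,1],[43,0]]
[[2,16],[6,4],[9,16],[22,18],[31,2],[35,1],[43,0]]
[[2,16],[6,9],[7,4],[9,16],[22,18],[31,2],[35,1],[43,0]]
[[2,16],[6,9],[7,4],[9,16],[22,18],[31,2],[35,1],[43,0]]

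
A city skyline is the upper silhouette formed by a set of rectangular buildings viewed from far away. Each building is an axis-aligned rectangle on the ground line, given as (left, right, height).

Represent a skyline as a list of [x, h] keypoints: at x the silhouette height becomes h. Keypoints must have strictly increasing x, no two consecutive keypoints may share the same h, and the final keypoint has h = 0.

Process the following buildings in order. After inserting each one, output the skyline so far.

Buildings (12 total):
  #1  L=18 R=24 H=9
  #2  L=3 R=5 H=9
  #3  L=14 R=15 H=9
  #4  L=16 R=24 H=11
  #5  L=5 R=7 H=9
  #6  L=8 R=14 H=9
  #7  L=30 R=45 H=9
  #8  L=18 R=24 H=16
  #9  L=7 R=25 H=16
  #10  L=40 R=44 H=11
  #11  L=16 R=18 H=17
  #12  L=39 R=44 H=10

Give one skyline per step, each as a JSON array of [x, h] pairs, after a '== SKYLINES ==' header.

== SKYLINES ==
[[18,9],[24,0]]
[[3,9],[5,0],[18,9],[24,0]]
[[3,9],[5,0],[14,9],[15,0],[18,9],[24,0]]
[[3,9],[5,0],[14,9],[15,0],[16,11],[24,0]]
[[3,9],[7,0],[14,9],[15,0],[16,11],[24,0]]
[[3,9],[7,0],[8,9],[15,0],[16,11],[24,0]]
[[3,9],[7,0],[8,9],[15,0],[16,11],[24,0],[30,9],[45,0]]
[[3,9],[7,0],[8,9],[15,0],[16,11],[18,16],[24,0],[30,9],[45,0]]
[[3,9],[7,16],[25,0],[30,9],[45,0]]
[[3,9],[7,16],[25,0],[30,9],[40,11],[44,9],[45,0]]
[[3,9],[7,16],[16,17],[18,16],[25,0],[30,9],[40,11],[44,9],[45,0]]
[[3,9],[7,16],[16,17],[18,16],[25,0],[30,9],[39,10],[40,11],[44,9],[45,0]]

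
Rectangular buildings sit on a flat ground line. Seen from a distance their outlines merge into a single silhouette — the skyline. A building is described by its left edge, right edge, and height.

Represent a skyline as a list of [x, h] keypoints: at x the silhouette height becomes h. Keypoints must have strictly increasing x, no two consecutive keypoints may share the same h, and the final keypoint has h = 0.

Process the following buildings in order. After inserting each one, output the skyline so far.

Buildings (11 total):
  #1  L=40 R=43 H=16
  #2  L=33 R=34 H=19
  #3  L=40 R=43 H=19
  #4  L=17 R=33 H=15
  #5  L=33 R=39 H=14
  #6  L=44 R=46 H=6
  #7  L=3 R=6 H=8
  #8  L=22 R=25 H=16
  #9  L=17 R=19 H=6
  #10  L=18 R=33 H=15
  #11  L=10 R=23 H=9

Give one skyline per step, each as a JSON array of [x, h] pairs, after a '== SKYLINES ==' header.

== SKYLINES ==
[[40,16],[43,0]]
[[33,19],[34,0],[40,16],[43,0]]
[[33,19],[34,0],[40,19],[43,0]]
[[17,15],[33,19],[34,0],[40,19],[43,0]]
[[17,15],[33,19],[34,14],[39,0],[40,19],[43,0]]
[[17,15],[33,19],[34,14],[39,0],[40,19],[43,0],[44,6],[46,0]]
[[3,8],[6,0],[17,15],[33,19],[34,14],[39,0],[40,19],[43,0],[44,6],[46,0]]
[[3,8],[6,0],[17,15],[22,16],[25,15],[33,19],[34,14],[39,0],[40,19],[43,0],[44,6],[46,0]]
[[3,8],[6,0],[17,15],[22,16],[25,15],[33,19],[34,14],[39,0],[40,19],[43,0],[44,6],[46,0]]
[[3,8],[6,0],[17,15],[22,16],[25,15],[33,19],[34,14],[39,0],[40,19],[43,0],[44,6],[46,0]]
[[3,8],[6,0],[10,9],[17,15],[22,16],[25,15],[33,19],[34,14],[39,0],[40,19],[43,0],[44,6],[46,0]]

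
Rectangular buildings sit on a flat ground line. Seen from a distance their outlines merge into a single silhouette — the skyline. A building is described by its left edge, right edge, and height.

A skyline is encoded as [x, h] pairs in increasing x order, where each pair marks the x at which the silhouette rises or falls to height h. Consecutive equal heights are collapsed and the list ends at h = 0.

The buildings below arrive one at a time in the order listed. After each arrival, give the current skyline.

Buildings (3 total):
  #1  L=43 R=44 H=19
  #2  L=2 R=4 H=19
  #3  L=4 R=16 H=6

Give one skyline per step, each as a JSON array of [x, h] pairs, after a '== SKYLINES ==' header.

== SKYLINES ==
[[43,19],[44,0]]
[[2,19],[4,0],[43,19],[44,0]]
[[2,19],[4,6],[16,0],[43,19],[44,0]]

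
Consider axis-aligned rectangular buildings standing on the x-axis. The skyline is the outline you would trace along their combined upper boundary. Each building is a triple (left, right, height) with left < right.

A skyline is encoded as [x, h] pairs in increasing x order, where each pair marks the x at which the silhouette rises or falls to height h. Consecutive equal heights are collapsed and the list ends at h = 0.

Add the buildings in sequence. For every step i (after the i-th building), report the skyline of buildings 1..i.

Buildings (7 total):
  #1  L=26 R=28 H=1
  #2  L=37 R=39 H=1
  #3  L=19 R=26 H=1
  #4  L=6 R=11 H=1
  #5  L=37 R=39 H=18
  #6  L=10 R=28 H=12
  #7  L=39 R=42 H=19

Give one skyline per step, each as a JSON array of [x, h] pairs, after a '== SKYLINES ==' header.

== SKYLINES ==
[[26,1],[28,0]]
[[26,1],[28,0],[37,1],[39,0]]
[[19,1],[28,0],[37,1],[39,0]]
[[6,1],[11,0],[19,1],[28,0],[37,1],[39,0]]
[[6,1],[11,0],[19,1],[28,0],[37,18],[39,0]]
[[6,1],[10,12],[28,0],[37,18],[39,0]]
[[6,1],[10,12],[28,0],[37,18],[39,19],[42,0]]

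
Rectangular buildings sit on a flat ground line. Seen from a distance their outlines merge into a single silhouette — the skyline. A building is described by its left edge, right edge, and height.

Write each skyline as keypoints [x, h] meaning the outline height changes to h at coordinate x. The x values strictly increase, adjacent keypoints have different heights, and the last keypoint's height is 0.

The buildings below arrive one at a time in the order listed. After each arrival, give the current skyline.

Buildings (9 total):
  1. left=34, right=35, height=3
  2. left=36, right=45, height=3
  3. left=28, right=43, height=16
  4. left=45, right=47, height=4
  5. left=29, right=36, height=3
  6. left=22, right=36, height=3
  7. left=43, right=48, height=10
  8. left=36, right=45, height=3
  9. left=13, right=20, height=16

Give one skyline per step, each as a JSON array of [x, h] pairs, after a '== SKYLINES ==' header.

== SKYLINES ==
[[34,3],[35,0]]
[[34,3],[35,0],[36,3],[45,0]]
[[28,16],[43,3],[45,0]]
[[28,16],[43,3],[45,4],[47,0]]
[[28,16],[43,3],[45,4],[47,0]]
[[22,3],[28,16],[43,3],[45,4],[47,0]]
[[22,3],[28,16],[43,10],[48,0]]
[[22,3],[28,16],[43,10],[48,0]]
[[13,16],[20,0],[22,3],[28,16],[43,10],[48,0]]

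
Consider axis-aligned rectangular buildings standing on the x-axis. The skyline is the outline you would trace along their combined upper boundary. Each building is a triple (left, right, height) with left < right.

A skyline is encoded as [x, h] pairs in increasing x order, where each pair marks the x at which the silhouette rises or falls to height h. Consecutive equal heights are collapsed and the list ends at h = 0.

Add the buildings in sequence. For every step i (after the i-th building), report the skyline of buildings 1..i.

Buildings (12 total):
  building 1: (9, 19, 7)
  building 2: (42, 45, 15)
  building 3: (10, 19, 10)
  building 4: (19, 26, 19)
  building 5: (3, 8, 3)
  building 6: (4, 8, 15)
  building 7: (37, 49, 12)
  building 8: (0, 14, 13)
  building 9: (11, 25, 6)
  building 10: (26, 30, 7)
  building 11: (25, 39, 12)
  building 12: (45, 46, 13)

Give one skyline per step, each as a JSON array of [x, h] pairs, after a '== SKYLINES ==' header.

== SKYLINES ==
[[9,7],[19,0]]
[[9,7],[19,0],[42,15],[45,0]]
[[9,7],[10,10],[19,0],[42,15],[45,0]]
[[9,7],[10,10],[19,19],[26,0],[42,15],[45,0]]
[[3,3],[8,0],[9,7],[10,10],[19,19],[26,0],[42,15],[45,0]]
[[3,3],[4,15],[8,0],[9,7],[10,10],[19,19],[26,0],[42,15],[45,0]]
[[3,3],[4,15],[8,0],[9,7],[10,10],[19,19],[26,0],[37,12],[42,15],[45,12],[49,0]]
[[0,13],[4,15],[8,13],[14,10],[19,19],[26,0],[37,12],[42,15],[45,12],[49,0]]
[[0,13],[4,15],[8,13],[14,10],[19,19],[26,0],[37,12],[42,15],[45,12],[49,0]]
[[0,13],[4,15],[8,13],[14,10],[19,19],[26,7],[30,0],[37,12],[42,15],[45,12],[49,0]]
[[0,13],[4,15],[8,13],[14,10],[19,19],[26,12],[42,15],[45,12],[49,0]]
[[0,13],[4,15],[8,13],[14,10],[19,19],[26,12],[42,15],[45,13],[46,12],[49,0]]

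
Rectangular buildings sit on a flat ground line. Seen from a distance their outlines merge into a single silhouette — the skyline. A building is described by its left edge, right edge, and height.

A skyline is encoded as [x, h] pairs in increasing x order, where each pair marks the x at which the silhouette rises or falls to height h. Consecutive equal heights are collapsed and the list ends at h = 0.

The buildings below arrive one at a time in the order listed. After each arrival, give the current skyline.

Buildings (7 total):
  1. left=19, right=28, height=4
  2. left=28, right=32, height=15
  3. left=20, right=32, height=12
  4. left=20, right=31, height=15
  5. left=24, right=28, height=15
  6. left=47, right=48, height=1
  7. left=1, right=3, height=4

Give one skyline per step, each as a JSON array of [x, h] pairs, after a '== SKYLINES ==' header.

== SKYLINES ==
[[19,4],[28,0]]
[[19,4],[28,15],[32,0]]
[[19,4],[20,12],[28,15],[32,0]]
[[19,4],[20,15],[32,0]]
[[19,4],[20,15],[32,0]]
[[19,4],[20,15],[32,0],[47,1],[48,0]]
[[1,4],[3,0],[19,4],[20,15],[32,0],[47,1],[48,0]]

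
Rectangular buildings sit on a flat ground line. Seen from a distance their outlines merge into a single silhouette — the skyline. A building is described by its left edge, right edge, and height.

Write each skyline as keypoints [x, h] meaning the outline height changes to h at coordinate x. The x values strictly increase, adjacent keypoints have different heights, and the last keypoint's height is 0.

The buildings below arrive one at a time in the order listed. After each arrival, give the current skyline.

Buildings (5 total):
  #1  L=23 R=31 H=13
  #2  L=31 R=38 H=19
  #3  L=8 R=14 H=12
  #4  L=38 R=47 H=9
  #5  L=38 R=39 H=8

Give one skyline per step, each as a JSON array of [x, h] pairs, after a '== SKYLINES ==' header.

== SKYLINES ==
[[23,13],[31,0]]
[[23,13],[31,19],[38,0]]
[[8,12],[14,0],[23,13],[31,19],[38,0]]
[[8,12],[14,0],[23,13],[31,19],[38,9],[47,0]]
[[8,12],[14,0],[23,13],[31,19],[38,9],[47,0]]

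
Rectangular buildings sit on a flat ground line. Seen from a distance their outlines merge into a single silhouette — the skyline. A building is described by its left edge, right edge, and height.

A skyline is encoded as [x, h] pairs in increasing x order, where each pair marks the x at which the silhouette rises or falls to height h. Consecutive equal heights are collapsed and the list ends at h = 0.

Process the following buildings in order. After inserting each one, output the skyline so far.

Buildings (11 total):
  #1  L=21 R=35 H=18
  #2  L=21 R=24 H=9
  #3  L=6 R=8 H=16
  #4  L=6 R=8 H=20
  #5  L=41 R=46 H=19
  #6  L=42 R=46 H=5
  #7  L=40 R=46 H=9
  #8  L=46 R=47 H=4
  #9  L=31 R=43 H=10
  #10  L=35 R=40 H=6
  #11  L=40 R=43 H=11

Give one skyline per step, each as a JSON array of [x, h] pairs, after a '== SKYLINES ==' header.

== SKYLINES ==
[[21,18],[35,0]]
[[21,18],[35,0]]
[[6,16],[8,0],[21,18],[35,0]]
[[6,20],[8,0],[21,18],[35,0]]
[[6,20],[8,0],[21,18],[35,0],[41,19],[46,0]]
[[6,20],[8,0],[21,18],[35,0],[41,19],[46,0]]
[[6,20],[8,0],[21,18],[35,0],[40,9],[41,19],[46,0]]
[[6,20],[8,0],[21,18],[35,0],[40,9],[41,19],[46,4],[47,0]]
[[6,20],[8,0],[21,18],[35,10],[41,19],[46,4],[47,0]]
[[6,20],[8,0],[21,18],[35,10],[41,19],[46,4],[47,0]]
[[6,20],[8,0],[21,18],[35,10],[40,11],[41,19],[46,4],[47,0]]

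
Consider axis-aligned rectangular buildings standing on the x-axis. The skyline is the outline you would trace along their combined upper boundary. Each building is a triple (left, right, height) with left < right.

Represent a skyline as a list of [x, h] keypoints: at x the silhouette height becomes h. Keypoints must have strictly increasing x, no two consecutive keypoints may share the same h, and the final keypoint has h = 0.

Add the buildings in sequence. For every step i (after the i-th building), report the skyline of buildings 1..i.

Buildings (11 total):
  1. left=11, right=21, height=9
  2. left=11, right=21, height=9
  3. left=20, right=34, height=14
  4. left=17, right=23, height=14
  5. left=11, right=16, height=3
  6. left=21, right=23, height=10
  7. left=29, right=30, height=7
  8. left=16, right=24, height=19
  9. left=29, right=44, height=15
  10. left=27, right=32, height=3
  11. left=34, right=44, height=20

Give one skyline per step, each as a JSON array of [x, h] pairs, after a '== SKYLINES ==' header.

== SKYLINES ==
[[11,9],[21,0]]
[[11,9],[21,0]]
[[11,9],[20,14],[34,0]]
[[11,9],[17,14],[34,0]]
[[11,9],[17,14],[34,0]]
[[11,9],[17,14],[34,0]]
[[11,9],[17,14],[34,0]]
[[11,9],[16,19],[24,14],[34,0]]
[[11,9],[16,19],[24,14],[29,15],[44,0]]
[[11,9],[16,19],[24,14],[29,15],[44,0]]
[[11,9],[16,19],[24,14],[29,15],[34,20],[44,0]]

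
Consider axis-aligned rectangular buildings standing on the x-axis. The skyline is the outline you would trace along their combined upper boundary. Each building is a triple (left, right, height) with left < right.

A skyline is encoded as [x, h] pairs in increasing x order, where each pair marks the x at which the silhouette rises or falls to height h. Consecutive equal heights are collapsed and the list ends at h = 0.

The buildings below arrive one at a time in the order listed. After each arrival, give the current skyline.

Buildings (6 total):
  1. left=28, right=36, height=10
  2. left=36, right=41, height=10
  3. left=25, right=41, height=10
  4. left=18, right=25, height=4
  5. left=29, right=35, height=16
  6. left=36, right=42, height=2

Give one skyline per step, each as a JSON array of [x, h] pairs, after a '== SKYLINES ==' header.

== SKYLINES ==
[[28,10],[36,0]]
[[28,10],[41,0]]
[[25,10],[41,0]]
[[18,4],[25,10],[41,0]]
[[18,4],[25,10],[29,16],[35,10],[41,0]]
[[18,4],[25,10],[29,16],[35,10],[41,2],[42,0]]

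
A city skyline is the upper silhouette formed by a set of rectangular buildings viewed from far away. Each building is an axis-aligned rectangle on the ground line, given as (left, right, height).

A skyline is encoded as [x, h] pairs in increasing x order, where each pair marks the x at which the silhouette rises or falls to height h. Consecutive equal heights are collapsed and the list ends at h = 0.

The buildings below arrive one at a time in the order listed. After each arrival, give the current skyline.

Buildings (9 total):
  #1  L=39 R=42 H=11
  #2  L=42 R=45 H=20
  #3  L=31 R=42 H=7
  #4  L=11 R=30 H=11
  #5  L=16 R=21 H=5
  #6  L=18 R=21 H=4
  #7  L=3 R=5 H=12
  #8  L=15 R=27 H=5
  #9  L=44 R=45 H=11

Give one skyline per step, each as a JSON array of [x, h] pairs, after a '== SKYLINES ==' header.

== SKYLINES ==
[[39,11],[42,0]]
[[39,11],[42,20],[45,0]]
[[31,7],[39,11],[42,20],[45,0]]
[[11,11],[30,0],[31,7],[39,11],[42,20],[45,0]]
[[11,11],[30,0],[31,7],[39,11],[42,20],[45,0]]
[[11,11],[30,0],[31,7],[39,11],[42,20],[45,0]]
[[3,12],[5,0],[11,11],[30,0],[31,7],[39,11],[42,20],[45,0]]
[[3,12],[5,0],[11,11],[30,0],[31,7],[39,11],[42,20],[45,0]]
[[3,12],[5,0],[11,11],[30,0],[31,7],[39,11],[42,20],[45,0]]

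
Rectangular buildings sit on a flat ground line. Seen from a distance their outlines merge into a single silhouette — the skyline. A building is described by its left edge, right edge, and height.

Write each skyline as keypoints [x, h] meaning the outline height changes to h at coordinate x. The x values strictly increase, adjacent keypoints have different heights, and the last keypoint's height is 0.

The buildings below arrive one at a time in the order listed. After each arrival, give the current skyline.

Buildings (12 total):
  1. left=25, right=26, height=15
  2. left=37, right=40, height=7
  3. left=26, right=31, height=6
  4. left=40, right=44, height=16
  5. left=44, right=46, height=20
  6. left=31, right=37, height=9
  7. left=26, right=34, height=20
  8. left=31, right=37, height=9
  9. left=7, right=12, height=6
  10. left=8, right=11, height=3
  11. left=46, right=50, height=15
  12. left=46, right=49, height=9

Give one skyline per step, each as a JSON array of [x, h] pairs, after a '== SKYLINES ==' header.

== SKYLINES ==
[[25,15],[26,0]]
[[25,15],[26,0],[37,7],[40,0]]
[[25,15],[26,6],[31,0],[37,7],[40,0]]
[[25,15],[26,6],[31,0],[37,7],[40,16],[44,0]]
[[25,15],[26,6],[31,0],[37,7],[40,16],[44,20],[46,0]]
[[25,15],[26,6],[31,9],[37,7],[40,16],[44,20],[46,0]]
[[25,15],[26,20],[34,9],[37,7],[40,16],[44,20],[46,0]]
[[25,15],[26,20],[34,9],[37,7],[40,16],[44,20],[46,0]]
[[7,6],[12,0],[25,15],[26,20],[34,9],[37,7],[40,16],[44,20],[46,0]]
[[7,6],[12,0],[25,15],[26,20],[34,9],[37,7],[40,16],[44,20],[46,0]]
[[7,6],[12,0],[25,15],[26,20],[34,9],[37,7],[40,16],[44,20],[46,15],[50,0]]
[[7,6],[12,0],[25,15],[26,20],[34,9],[37,7],[40,16],[44,20],[46,15],[50,0]]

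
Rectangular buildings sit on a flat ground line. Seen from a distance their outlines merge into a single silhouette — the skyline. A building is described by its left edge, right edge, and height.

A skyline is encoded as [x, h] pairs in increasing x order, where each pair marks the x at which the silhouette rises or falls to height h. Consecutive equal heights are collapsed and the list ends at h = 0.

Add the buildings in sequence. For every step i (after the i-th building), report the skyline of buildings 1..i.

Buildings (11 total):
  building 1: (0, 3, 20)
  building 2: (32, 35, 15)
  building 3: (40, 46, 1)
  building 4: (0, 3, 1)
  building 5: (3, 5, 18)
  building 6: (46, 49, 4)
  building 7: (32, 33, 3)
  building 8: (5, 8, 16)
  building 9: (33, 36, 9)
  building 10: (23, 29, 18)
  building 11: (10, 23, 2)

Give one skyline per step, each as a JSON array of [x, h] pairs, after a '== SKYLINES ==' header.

== SKYLINES ==
[[0,20],[3,0]]
[[0,20],[3,0],[32,15],[35,0]]
[[0,20],[3,0],[32,15],[35,0],[40,1],[46,0]]
[[0,20],[3,0],[32,15],[35,0],[40,1],[46,0]]
[[0,20],[3,18],[5,0],[32,15],[35,0],[40,1],[46,0]]
[[0,20],[3,18],[5,0],[32,15],[35,0],[40,1],[46,4],[49,0]]
[[0,20],[3,18],[5,0],[32,15],[35,0],[40,1],[46,4],[49,0]]
[[0,20],[3,18],[5,16],[8,0],[32,15],[35,0],[40,1],[46,4],[49,0]]
[[0,20],[3,18],[5,16],[8,0],[32,15],[35,9],[36,0],[40,1],[46,4],[49,0]]
[[0,20],[3,18],[5,16],[8,0],[23,18],[29,0],[32,15],[35,9],[36,0],[40,1],[46,4],[49,0]]
[[0,20],[3,18],[5,16],[8,0],[10,2],[23,18],[29,0],[32,15],[35,9],[36,0],[40,1],[46,4],[49,0]]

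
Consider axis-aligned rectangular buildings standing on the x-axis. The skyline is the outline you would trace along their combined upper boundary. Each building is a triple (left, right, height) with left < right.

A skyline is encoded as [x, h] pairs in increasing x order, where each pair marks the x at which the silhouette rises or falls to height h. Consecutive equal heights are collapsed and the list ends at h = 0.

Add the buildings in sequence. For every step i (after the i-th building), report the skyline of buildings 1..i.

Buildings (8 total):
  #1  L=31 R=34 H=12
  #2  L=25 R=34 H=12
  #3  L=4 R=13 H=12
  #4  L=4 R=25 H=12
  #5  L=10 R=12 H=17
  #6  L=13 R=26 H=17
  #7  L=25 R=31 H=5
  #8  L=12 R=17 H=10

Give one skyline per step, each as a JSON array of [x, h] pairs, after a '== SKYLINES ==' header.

== SKYLINES ==
[[31,12],[34,0]]
[[25,12],[34,0]]
[[4,12],[13,0],[25,12],[34,0]]
[[4,12],[34,0]]
[[4,12],[10,17],[12,12],[34,0]]
[[4,12],[10,17],[12,12],[13,17],[26,12],[34,0]]
[[4,12],[10,17],[12,12],[13,17],[26,12],[34,0]]
[[4,12],[10,17],[12,12],[13,17],[26,12],[34,0]]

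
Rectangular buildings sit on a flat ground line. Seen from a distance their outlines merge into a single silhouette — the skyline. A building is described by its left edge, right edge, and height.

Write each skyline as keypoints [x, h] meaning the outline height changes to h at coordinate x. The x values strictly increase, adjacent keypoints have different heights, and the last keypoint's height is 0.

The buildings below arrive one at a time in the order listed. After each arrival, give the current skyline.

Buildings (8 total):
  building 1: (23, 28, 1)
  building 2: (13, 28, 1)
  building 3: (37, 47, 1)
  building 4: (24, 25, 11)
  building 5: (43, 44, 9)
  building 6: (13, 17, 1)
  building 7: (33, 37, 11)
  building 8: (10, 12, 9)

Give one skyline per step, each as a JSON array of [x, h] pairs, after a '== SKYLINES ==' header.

== SKYLINES ==
[[23,1],[28,0]]
[[13,1],[28,0]]
[[13,1],[28,0],[37,1],[47,0]]
[[13,1],[24,11],[25,1],[28,0],[37,1],[47,0]]
[[13,1],[24,11],[25,1],[28,0],[37,1],[43,9],[44,1],[47,0]]
[[13,1],[24,11],[25,1],[28,0],[37,1],[43,9],[44,1],[47,0]]
[[13,1],[24,11],[25,1],[28,0],[33,11],[37,1],[43,9],[44,1],[47,0]]
[[10,9],[12,0],[13,1],[24,11],[25,1],[28,0],[33,11],[37,1],[43,9],[44,1],[47,0]]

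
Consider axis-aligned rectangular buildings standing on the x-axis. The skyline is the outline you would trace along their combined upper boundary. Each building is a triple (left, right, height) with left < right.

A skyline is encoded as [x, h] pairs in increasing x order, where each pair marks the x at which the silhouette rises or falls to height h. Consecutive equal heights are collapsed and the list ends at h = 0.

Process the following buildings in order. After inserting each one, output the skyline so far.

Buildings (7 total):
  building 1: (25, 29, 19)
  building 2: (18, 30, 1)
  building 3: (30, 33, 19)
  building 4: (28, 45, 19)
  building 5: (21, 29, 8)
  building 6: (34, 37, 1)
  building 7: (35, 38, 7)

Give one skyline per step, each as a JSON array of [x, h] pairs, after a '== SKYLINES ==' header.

== SKYLINES ==
[[25,19],[29,0]]
[[18,1],[25,19],[29,1],[30,0]]
[[18,1],[25,19],[29,1],[30,19],[33,0]]
[[18,1],[25,19],[45,0]]
[[18,1],[21,8],[25,19],[45,0]]
[[18,1],[21,8],[25,19],[45,0]]
[[18,1],[21,8],[25,19],[45,0]]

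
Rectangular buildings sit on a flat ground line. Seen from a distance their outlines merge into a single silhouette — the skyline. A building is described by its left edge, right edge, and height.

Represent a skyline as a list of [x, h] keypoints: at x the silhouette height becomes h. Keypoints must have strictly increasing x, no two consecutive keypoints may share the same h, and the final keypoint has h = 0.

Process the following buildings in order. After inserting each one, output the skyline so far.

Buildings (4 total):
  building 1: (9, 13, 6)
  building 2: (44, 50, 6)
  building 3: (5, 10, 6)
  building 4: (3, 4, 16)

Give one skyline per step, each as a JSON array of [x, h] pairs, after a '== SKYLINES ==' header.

== SKYLINES ==
[[9,6],[13,0]]
[[9,6],[13,0],[44,6],[50,0]]
[[5,6],[13,0],[44,6],[50,0]]
[[3,16],[4,0],[5,6],[13,0],[44,6],[50,0]]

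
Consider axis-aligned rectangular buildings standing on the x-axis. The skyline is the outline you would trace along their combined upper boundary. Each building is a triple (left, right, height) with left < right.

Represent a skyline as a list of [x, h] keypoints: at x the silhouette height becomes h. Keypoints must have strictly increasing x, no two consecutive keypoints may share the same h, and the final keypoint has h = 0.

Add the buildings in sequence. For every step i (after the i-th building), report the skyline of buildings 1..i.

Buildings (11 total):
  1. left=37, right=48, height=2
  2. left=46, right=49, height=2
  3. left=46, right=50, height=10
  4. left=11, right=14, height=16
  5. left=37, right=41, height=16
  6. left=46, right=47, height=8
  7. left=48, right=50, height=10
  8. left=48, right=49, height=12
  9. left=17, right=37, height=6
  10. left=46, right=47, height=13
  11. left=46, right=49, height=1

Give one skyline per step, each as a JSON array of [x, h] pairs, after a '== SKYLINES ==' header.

== SKYLINES ==
[[37,2],[48,0]]
[[37,2],[49,0]]
[[37,2],[46,10],[50,0]]
[[11,16],[14,0],[37,2],[46,10],[50,0]]
[[11,16],[14,0],[37,16],[41,2],[46,10],[50,0]]
[[11,16],[14,0],[37,16],[41,2],[46,10],[50,0]]
[[11,16],[14,0],[37,16],[41,2],[46,10],[50,0]]
[[11,16],[14,0],[37,16],[41,2],[46,10],[48,12],[49,10],[50,0]]
[[11,16],[14,0],[17,6],[37,16],[41,2],[46,10],[48,12],[49,10],[50,0]]
[[11,16],[14,0],[17,6],[37,16],[41,2],[46,13],[47,10],[48,12],[49,10],[50,0]]
[[11,16],[14,0],[17,6],[37,16],[41,2],[46,13],[47,10],[48,12],[49,10],[50,0]]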